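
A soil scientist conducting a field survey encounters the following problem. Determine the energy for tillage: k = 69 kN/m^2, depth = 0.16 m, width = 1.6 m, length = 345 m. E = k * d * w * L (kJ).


E = k * d * w * L
  = 69 * 0.16 * 1.6 * 345
  = 6094.08 kJ


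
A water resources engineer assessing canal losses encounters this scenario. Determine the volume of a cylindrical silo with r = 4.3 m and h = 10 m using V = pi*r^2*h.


V = pi * r^2 * h
  = pi * 4.3^2 * 10
  = pi * 18.49 * 10
  = 580.88 m^3


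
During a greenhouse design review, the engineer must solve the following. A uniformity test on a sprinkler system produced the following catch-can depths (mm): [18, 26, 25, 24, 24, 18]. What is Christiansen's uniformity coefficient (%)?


xbar = 135 / 6 = 22.500
sum|xi - xbar| = 18
CU = 100 * (1 - 18 / (6 * 22.500))
   = 100 * (1 - 0.1333)
   = 86.67%


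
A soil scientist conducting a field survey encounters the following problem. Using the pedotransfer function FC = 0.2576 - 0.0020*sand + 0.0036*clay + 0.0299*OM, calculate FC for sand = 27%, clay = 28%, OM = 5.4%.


FC = 0.2576 - 0.0020*27 + 0.0036*28 + 0.0299*5.4
   = 0.2576 - 0.0540 + 0.1008 + 0.1615
   = 0.4659


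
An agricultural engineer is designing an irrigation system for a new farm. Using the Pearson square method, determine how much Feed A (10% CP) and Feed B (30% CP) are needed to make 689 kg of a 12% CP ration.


parts_A = CP_b - target = 30 - 12 = 18
parts_B = target - CP_a = 12 - 10 = 2
total_parts = 18 + 2 = 20
Feed A = 689 * 18 / 20 = 620.10 kg
Feed B = 689 * 2 / 20 = 68.90 kg

620.10 kg


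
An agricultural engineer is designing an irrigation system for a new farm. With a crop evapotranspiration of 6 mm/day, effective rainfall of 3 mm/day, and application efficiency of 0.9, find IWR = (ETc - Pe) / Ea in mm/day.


IWR = (ETc - Pe) / Ea
    = (6 - 3) / 0.9
    = 3 / 0.9
    = 3.33 mm/day


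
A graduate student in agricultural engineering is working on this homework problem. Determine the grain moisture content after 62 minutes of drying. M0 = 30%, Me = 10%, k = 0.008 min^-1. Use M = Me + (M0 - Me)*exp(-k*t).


M = Me + (M0 - Me) * e^(-k*t)
  = 10 + (30 - 10) * e^(-0.008*62)
  = 10 + 20 * e^(-0.496)
  = 10 + 20 * 0.60896
  = 10 + 12.1792
  = 22.18%


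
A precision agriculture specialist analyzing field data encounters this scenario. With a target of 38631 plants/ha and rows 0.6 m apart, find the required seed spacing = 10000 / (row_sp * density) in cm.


spacing = 10000 / (row_sp * density)
        = 10000 / (0.6 * 38631)
        = 10000 / 23178.60
        = 0.43143 m = 43.14 cm


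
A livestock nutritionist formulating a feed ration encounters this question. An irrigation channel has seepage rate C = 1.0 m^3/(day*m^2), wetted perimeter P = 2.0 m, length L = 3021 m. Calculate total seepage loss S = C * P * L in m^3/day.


S = C * P * L
  = 1.0 * 2.0 * 3021
  = 6042 m^3/day


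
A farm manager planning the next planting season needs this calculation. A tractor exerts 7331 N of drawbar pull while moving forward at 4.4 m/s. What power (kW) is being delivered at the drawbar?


P = F * v / 1000
  = 7331 * 4.4 / 1000
  = 32256.40 / 1000
  = 32.26 kW


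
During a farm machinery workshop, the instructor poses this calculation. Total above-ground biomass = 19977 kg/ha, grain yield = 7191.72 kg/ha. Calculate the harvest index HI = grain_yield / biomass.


HI = grain_yield / biomass
   = 7191.72 / 19977
   = 0.36


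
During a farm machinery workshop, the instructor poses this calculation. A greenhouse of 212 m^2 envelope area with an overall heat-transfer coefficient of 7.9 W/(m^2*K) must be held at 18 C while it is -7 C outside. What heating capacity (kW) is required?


dT = 18 - (-7) = 25 K
Q = U * A * dT
  = 7.9 * 212 * 25
  = 41870 W = 41.87 kW


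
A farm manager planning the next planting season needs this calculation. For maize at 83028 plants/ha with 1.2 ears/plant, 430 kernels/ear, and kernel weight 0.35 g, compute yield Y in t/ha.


Y = density * ears * kernels * kw
  = 83028 * 1.2 * 430 * 0.35 g/ha
  = 14994856.80 g/ha
  = 14994.86 kg/ha = 14.99 t/ha


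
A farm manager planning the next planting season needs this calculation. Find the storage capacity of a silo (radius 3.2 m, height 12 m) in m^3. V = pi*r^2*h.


V = pi * r^2 * h
  = pi * 3.2^2 * 12
  = pi * 10.24 * 12
  = 386.04 m^3


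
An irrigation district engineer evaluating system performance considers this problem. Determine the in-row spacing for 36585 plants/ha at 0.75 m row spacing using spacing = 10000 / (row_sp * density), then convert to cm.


spacing = 10000 / (row_sp * density)
        = 10000 / (0.75 * 36585)
        = 10000 / 27438.75
        = 0.36445 m = 36.44 cm


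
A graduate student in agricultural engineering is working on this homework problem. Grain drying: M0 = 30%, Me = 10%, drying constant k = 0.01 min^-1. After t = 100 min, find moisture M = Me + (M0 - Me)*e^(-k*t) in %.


M = Me + (M0 - Me) * e^(-k*t)
  = 10 + (30 - 10) * e^(-0.01*100)
  = 10 + 20 * e^(-1)
  = 10 + 20 * 0.36788
  = 10 + 7.3576
  = 17.36%


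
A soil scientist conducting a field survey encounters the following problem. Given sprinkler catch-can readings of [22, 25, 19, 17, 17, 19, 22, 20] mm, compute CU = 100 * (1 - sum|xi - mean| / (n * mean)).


xbar = 161 / 8 = 20.125
sum|xi - xbar| = 17.250
CU = 100 * (1 - 17.250 / (8 * 20.125))
   = 100 * (1 - 0.1071)
   = 89.29%


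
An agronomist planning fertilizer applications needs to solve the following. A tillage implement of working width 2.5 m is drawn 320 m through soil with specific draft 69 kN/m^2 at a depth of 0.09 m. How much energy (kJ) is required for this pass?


E = k * d * w * L
  = 69 * 0.09 * 2.5 * 320
  = 4968 kJ


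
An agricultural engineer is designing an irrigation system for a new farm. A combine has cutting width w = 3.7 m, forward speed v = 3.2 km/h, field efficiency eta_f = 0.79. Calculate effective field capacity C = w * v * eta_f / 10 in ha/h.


C = w * v * eta_f / 10
  = 3.7 * 3.2 * 0.79 / 10
  = 9.35 / 10
  = 0.94 ha/h


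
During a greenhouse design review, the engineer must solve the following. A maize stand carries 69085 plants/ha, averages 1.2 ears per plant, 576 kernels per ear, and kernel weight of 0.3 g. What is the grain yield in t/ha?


Y = density * ears * kernels * kw
  = 69085 * 1.2 * 576 * 0.3 g/ha
  = 14325465.60 g/ha
  = 14325.47 kg/ha = 14.33 t/ha


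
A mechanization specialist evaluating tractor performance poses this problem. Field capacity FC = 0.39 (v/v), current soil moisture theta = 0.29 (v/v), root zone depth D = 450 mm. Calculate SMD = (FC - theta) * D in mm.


SMD = (FC - theta) * D
    = (0.39 - 0.29) * 450
    = 0.100 * 450
    = 45 mm


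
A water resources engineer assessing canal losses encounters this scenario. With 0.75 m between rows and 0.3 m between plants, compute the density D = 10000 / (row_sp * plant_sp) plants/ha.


D = 10000 / (row_sp * plant_sp)
  = 10000 / (0.75 * 0.3)
  = 10000 / 0.2250
  = 44444.44 plants/ha


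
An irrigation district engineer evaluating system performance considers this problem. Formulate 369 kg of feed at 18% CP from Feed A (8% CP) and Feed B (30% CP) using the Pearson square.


parts_A = CP_b - target = 30 - 18 = 12
parts_B = target - CP_a = 18 - 8 = 10
total_parts = 12 + 10 = 22
Feed A = 369 * 12 / 22 = 201.27 kg
Feed B = 369 * 10 / 22 = 167.73 kg

201.27 kg


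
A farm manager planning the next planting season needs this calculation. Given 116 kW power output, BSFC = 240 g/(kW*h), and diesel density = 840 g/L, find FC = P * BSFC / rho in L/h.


FC = P * BSFC / rho_fuel
   = 116 * 240 / 840
   = 27840 / 840
   = 33.14 L/h


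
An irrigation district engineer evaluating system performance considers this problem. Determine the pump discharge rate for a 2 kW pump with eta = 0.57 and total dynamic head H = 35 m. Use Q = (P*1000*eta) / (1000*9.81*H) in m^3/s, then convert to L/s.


Q = (P * 1000 * eta) / (rho * g * H)
  = (2 * 1000 * 0.57) / (1000 * 9.81 * 35)
  = 1140 / 343350
  = 0.00332 m^3/s = 3.32 L/s


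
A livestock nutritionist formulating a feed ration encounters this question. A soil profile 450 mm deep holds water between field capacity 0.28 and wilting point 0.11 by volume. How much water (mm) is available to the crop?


AW = (FC - WP) * D
   = (0.28 - 0.11) * 450
   = 0.17 * 450
   = 76.50 mm


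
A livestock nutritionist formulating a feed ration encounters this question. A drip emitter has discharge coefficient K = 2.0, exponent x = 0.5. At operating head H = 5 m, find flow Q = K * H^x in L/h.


Q = K * H^x
  = 2.0 * 5^0.5
  = 2.0 * 2.2361
  = 4.47 L/h


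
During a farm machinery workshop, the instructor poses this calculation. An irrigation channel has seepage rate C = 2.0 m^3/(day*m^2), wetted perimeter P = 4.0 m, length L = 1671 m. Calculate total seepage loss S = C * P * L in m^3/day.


S = C * P * L
  = 2.0 * 4.0 * 1671
  = 13368 m^3/day


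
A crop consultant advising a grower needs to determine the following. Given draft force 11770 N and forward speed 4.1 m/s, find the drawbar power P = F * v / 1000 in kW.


P = F * v / 1000
  = 11770 * 4.1 / 1000
  = 48257 / 1000
  = 48.26 kW


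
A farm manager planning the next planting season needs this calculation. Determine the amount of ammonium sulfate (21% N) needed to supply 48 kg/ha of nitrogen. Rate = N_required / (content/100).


Rate = N_required / (N_content / 100)
     = 48 / (21 / 100)
     = 48 / 0.21
     = 228.57 kg/ha


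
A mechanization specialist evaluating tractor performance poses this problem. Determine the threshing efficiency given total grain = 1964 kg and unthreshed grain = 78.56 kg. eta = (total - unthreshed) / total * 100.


eta = (total - unthreshed) / total * 100
    = (1964 - 78.56) / 1964 * 100
    = 1885.44 / 1964 * 100
    = 96%


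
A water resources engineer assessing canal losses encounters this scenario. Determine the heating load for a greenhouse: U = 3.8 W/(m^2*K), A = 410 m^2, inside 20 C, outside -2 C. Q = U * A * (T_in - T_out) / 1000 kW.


dT = 20 - (-2) = 22 K
Q = U * A * dT
  = 3.8 * 410 * 22
  = 34276 W = 34.28 kW


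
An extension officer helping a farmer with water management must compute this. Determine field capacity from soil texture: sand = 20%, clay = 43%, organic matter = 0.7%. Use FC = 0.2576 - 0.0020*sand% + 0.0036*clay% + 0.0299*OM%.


FC = 0.2576 - 0.0020*20 + 0.0036*43 + 0.0299*0.7
   = 0.2576 - 0.0400 + 0.1548 + 0.0209
   = 0.3933


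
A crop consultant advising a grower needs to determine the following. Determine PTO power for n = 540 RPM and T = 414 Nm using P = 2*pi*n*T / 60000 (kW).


P = 2*pi*n*T / 60000
  = 2*pi * 540 * 414 / 60000
  = 1404668.91 / 60000
  = 23.41 kW


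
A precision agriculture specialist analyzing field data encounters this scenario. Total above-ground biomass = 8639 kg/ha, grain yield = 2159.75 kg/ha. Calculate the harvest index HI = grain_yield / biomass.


HI = grain_yield / biomass
   = 2159.75 / 8639
   = 0.25


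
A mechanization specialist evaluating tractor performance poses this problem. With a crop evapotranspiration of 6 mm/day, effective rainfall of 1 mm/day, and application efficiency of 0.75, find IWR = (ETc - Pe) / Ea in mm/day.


IWR = (ETc - Pe) / Ea
    = (6 - 1) / 0.75
    = 5 / 0.75
    = 6.67 mm/day


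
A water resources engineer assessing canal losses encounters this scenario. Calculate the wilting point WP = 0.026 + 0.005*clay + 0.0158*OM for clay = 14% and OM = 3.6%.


WP = 0.026 + 0.005*14 + 0.0158*3.6
   = 0.026 + 0.0700 + 0.0569
   = 0.1529


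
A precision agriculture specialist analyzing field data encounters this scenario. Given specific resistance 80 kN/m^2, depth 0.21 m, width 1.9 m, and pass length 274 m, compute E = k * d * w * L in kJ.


E = k * d * w * L
  = 80 * 0.21 * 1.9 * 274
  = 8746.08 kJ


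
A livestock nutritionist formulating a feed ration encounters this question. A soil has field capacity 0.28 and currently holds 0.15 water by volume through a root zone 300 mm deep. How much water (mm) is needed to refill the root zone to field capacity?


SMD = (FC - theta) * D
    = (0.28 - 0.15) * 300
    = 0.130 * 300
    = 39 mm


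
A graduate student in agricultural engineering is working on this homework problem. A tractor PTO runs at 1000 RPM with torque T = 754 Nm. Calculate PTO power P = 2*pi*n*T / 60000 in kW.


P = 2*pi*n*T / 60000
  = 2*pi * 1000 * 754 / 60000
  = 4737521.72 / 60000
  = 78.96 kW


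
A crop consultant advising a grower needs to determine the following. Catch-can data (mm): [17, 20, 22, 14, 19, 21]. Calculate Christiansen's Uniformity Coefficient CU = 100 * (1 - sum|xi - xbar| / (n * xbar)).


xbar = 113 / 6 = 18.833
sum|xi - xbar| = 13.333
CU = 100 * (1 - 13.333 / (6 * 18.833))
   = 100 * (1 - 0.1180)
   = 88.20%


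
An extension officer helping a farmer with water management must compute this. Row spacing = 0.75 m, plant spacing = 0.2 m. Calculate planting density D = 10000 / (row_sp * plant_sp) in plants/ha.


D = 10000 / (row_sp * plant_sp)
  = 10000 / (0.75 * 0.2)
  = 10000 / 0.1500
  = 66666.67 plants/ha


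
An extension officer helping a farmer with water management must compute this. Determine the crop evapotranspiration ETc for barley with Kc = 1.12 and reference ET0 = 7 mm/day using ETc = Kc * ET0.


ETc = Kc * ET0
    = 1.12 * 7
    = 7.84 mm/day


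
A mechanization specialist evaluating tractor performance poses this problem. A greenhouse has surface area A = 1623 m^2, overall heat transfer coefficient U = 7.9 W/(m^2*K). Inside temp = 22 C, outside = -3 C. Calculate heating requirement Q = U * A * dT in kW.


dT = 22 - (-3) = 25 K
Q = U * A * dT
  = 7.9 * 1623 * 25
  = 320542.50 W = 320.54 kW


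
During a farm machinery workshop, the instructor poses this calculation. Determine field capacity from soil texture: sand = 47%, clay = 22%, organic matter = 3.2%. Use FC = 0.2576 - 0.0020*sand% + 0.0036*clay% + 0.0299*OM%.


FC = 0.2576 - 0.0020*47 + 0.0036*22 + 0.0299*3.2
   = 0.2576 - 0.0940 + 0.0792 + 0.0957
   = 0.3385


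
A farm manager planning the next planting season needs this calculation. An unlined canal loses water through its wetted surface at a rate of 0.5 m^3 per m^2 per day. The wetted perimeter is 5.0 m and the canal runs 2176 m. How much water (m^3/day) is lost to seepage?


S = C * P * L
  = 0.5 * 5.0 * 2176
  = 5440 m^3/day


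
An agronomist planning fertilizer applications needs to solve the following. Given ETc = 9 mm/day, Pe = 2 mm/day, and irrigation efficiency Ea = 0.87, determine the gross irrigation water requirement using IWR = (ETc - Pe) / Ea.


IWR = (ETc - Pe) / Ea
    = (9 - 2) / 0.87
    = 7 / 0.87
    = 8.05 mm/day


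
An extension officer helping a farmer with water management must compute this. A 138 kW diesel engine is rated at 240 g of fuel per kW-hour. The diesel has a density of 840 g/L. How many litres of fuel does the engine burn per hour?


FC = P * BSFC / rho_fuel
   = 138 * 240 / 840
   = 33120 / 840
   = 39.43 L/h


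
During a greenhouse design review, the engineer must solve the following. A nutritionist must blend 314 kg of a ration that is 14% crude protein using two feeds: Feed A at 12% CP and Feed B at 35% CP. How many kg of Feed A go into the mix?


parts_A = CP_b - target = 35 - 14 = 21
parts_B = target - CP_a = 14 - 12 = 2
total_parts = 21 + 2 = 23
Feed A = 314 * 21 / 23 = 286.70 kg
Feed B = 314 * 2 / 23 = 27.30 kg

286.70 kg


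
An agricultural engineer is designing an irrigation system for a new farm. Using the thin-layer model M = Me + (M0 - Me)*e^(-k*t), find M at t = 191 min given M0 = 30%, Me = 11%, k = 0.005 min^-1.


M = Me + (M0 - Me) * e^(-k*t)
  = 11 + (30 - 11) * e^(-0.005*191)
  = 11 + 19 * e^(-0.955)
  = 11 + 19 * 0.38481
  = 11 + 7.3114
  = 18.31%


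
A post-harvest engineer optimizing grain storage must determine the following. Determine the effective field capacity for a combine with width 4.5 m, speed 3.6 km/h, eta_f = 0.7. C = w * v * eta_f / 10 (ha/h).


C = w * v * eta_f / 10
  = 4.5 * 3.6 * 0.7 / 10
  = 11.34 / 10
  = 1.13 ha/h


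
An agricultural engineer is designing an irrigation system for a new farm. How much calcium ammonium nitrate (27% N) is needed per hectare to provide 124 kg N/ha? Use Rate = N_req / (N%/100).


Rate = N_required / (N_content / 100)
     = 124 / (27 / 100)
     = 124 / 0.27
     = 459.26 kg/ha


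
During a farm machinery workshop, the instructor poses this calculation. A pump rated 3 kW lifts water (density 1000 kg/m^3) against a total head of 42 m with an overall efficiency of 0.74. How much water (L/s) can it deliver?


Q = (P * 1000 * eta) / (rho * g * H)
  = (3 * 1000 * 0.74) / (1000 * 9.81 * 42)
  = 2220 / 412020
  = 0.00539 m^3/s = 5.39 L/s


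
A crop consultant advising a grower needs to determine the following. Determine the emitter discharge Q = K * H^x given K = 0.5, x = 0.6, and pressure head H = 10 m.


Q = K * H^x
  = 0.5 * 10^0.6
  = 0.5 * 3.9811
  = 1.99 L/h


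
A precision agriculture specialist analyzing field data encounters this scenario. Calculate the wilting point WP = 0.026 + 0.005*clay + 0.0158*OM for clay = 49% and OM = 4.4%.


WP = 0.026 + 0.005*49 + 0.0158*4.4
   = 0.026 + 0.2450 + 0.0695
   = 0.3405


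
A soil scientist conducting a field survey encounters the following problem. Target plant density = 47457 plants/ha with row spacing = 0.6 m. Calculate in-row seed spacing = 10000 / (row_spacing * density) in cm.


spacing = 10000 / (row_sp * density)
        = 10000 / (0.6 * 47457)
        = 10000 / 28474.20
        = 0.35120 m = 35.12 cm


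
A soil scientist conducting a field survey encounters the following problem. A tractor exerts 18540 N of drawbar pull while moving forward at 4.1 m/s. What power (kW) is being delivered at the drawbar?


P = F * v / 1000
  = 18540 * 4.1 / 1000
  = 76014 / 1000
  = 76.01 kW


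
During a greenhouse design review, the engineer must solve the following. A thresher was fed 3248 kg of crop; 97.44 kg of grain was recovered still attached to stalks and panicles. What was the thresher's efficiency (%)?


eta = (total - unthreshed) / total * 100
    = (3248 - 97.44) / 3248 * 100
    = 3150.56 / 3248 * 100
    = 97%


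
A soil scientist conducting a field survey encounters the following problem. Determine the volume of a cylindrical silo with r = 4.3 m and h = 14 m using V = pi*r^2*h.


V = pi * r^2 * h
  = pi * 4.3^2 * 14
  = pi * 18.49 * 14
  = 813.23 m^3


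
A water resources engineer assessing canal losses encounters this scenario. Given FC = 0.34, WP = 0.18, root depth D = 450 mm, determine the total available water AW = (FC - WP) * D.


AW = (FC - WP) * D
   = (0.34 - 0.18) * 450
   = 0.16 * 450
   = 72 mm


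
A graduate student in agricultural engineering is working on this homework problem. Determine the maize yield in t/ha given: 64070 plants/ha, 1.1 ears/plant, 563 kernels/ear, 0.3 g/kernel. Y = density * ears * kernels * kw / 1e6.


Y = density * ears * kernels * kw
  = 64070 * 1.1 * 563 * 0.3 g/ha
  = 11903565.30 g/ha
  = 11903.57 kg/ha = 11.90 t/ha


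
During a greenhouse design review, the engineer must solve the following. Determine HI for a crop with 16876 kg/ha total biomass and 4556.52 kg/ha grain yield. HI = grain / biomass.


HI = grain_yield / biomass
   = 4556.52 / 16876
   = 0.27


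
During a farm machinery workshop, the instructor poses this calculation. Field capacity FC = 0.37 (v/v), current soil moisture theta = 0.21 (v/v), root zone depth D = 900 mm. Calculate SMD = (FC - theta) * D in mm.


SMD = (FC - theta) * D
    = (0.37 - 0.21) * 900
    = 0.160 * 900
    = 144 mm


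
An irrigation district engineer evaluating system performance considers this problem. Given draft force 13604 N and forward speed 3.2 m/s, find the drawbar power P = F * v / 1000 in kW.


P = F * v / 1000
  = 13604 * 3.2 / 1000
  = 43532.80 / 1000
  = 43.53 kW


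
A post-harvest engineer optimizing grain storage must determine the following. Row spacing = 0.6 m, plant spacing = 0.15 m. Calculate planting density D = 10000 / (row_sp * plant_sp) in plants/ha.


D = 10000 / (row_sp * plant_sp)
  = 10000 / (0.6 * 0.15)
  = 10000 / 0.0900
  = 111111.11 plants/ha


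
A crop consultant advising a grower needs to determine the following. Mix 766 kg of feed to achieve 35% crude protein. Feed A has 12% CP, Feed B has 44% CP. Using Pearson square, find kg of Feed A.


parts_A = CP_b - target = 44 - 35 = 9
parts_B = target - CP_a = 35 - 12 = 23
total_parts = 9 + 23 = 32
Feed A = 766 * 9 / 32 = 215.44 kg
Feed B = 766 * 23 / 32 = 550.56 kg

215.44 kg


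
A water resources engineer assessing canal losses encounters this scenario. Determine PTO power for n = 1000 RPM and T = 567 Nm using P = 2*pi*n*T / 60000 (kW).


P = 2*pi*n*T / 60000
  = 2*pi * 1000 * 567 / 60000
  = 3562566.07 / 60000
  = 59.38 kW


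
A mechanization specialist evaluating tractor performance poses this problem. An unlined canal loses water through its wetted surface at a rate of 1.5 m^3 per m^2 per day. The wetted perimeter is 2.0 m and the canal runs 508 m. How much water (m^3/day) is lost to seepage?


S = C * P * L
  = 1.5 * 2.0 * 508
  = 1524 m^3/day


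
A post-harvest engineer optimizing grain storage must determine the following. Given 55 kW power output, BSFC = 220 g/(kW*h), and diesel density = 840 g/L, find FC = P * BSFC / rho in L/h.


FC = P * BSFC / rho_fuel
   = 55 * 220 / 840
   = 12100 / 840
   = 14.40 L/h


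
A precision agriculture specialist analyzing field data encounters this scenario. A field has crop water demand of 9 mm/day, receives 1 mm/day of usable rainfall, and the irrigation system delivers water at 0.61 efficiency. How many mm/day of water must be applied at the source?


IWR = (ETc - Pe) / Ea
    = (9 - 1) / 0.61
    = 8 / 0.61
    = 13.11 mm/day


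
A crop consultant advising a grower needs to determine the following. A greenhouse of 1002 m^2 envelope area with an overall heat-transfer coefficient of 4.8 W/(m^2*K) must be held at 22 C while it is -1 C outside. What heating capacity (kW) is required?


dT = 22 - (-1) = 23 K
Q = U * A * dT
  = 4.8 * 1002 * 23
  = 110620.80 W = 110.62 kW


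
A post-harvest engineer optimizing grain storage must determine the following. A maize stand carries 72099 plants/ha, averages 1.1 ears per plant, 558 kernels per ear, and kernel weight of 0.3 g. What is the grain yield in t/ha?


Y = density * ears * kernels * kw
  = 72099 * 1.1 * 558 * 0.3 g/ha
  = 13276309.86 g/ha
  = 13276.31 kg/ha = 13.28 t/ha


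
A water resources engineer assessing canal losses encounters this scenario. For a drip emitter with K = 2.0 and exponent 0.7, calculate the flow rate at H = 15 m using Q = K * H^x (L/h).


Q = K * H^x
  = 2.0 * 15^0.7
  = 2.0 * 6.6568
  = 13.31 L/h


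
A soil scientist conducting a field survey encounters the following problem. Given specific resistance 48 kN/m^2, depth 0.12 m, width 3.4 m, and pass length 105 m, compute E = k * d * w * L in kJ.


E = k * d * w * L
  = 48 * 0.12 * 3.4 * 105
  = 2056.32 kJ


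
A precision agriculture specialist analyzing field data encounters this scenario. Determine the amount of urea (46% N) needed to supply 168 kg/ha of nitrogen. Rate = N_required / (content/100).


Rate = N_required / (N_content / 100)
     = 168 / (46 / 100)
     = 168 / 0.46
     = 365.22 kg/ha


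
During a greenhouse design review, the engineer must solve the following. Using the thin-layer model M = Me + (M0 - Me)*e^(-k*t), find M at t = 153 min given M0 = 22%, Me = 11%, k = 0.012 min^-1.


M = Me + (M0 - Me) * e^(-k*t)
  = 11 + (22 - 11) * e^(-0.012*153)
  = 11 + 11 * e^(-1.836)
  = 11 + 11 * 0.15945
  = 11 + 1.7540
  = 12.75%


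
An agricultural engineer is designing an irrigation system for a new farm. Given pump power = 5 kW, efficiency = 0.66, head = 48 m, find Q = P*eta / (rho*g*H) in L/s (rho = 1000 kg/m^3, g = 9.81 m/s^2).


Q = (P * 1000 * eta) / (rho * g * H)
  = (5 * 1000 * 0.66) / (1000 * 9.81 * 48)
  = 3300 / 470880
  = 0.00701 m^3/s = 7.01 L/s


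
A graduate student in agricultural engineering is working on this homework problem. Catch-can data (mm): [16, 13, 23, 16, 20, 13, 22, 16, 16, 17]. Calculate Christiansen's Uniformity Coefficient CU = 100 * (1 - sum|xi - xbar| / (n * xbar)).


xbar = 172 / 10 = 17.200
sum|xi - xbar| = 26.800
CU = 100 * (1 - 26.800 / (10 * 17.200))
   = 100 * (1 - 0.1558)
   = 84.42%


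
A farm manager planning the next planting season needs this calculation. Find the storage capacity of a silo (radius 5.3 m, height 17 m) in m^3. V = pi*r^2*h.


V = pi * r^2 * h
  = pi * 5.3^2 * 17
  = pi * 28.09 * 17
  = 1500.20 m^3


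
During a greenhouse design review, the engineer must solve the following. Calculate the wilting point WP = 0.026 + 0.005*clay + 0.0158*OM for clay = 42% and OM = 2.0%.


WP = 0.026 + 0.005*42 + 0.0158*2.0
   = 0.026 + 0.2100 + 0.0316
   = 0.2676


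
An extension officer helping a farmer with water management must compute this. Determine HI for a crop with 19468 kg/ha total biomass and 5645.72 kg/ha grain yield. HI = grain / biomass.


HI = grain_yield / biomass
   = 5645.72 / 19468
   = 0.29


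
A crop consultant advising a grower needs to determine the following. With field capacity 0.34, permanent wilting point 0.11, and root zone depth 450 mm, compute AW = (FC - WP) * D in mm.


AW = (FC - WP) * D
   = (0.34 - 0.11) * 450
   = 0.23 * 450
   = 103.50 mm


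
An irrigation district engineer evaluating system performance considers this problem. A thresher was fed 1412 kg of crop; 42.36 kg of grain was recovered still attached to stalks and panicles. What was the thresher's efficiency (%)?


eta = (total - unthreshed) / total * 100
    = (1412 - 42.36) / 1412 * 100
    = 1369.64 / 1412 * 100
    = 97%


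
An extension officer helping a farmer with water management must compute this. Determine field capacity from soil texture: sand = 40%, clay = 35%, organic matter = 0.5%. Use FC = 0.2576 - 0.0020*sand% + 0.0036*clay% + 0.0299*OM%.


FC = 0.2576 - 0.0020*40 + 0.0036*35 + 0.0299*0.5
   = 0.2576 - 0.0800 + 0.1260 + 0.0150
   = 0.3186


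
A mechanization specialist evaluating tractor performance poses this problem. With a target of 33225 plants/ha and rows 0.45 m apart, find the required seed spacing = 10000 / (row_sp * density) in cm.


spacing = 10000 / (row_sp * density)
        = 10000 / (0.45 * 33225)
        = 10000 / 14951.25
        = 0.66884 m = 66.88 cm


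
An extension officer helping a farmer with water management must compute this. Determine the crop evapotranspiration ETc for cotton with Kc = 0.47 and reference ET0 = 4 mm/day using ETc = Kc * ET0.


ETc = Kc * ET0
    = 0.47 * 4
    = 1.88 mm/day


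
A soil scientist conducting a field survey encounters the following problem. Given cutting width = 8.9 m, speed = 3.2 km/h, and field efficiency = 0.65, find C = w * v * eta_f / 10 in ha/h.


C = w * v * eta_f / 10
  = 8.9 * 3.2 * 0.65 / 10
  = 18.51 / 10
  = 1.85 ha/h


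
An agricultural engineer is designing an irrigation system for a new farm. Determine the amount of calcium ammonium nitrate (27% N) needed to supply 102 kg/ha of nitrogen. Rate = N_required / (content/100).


Rate = N_required / (N_content / 100)
     = 102 / (27 / 100)
     = 102 / 0.27
     = 377.78 kg/ha


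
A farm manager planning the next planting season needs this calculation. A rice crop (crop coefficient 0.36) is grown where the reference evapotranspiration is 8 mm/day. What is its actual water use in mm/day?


ETc = Kc * ET0
    = 0.36 * 8
    = 2.88 mm/day


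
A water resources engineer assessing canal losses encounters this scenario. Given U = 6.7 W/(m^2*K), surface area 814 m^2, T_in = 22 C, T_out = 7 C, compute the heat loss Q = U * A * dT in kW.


dT = 22 - (7) = 15 K
Q = U * A * dT
  = 6.7 * 814 * 15
  = 81807 W = 81.81 kW


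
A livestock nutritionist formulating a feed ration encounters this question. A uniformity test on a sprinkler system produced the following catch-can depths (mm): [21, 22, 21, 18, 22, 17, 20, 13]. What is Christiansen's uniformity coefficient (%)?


xbar = 154 / 8 = 19.250
sum|xi - xbar| = 19.500
CU = 100 * (1 - 19.500 / (8 * 19.250))
   = 100 * (1 - 0.1266)
   = 87.34%


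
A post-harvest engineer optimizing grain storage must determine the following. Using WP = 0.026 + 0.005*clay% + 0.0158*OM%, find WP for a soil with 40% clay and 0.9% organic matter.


WP = 0.026 + 0.005*40 + 0.0158*0.9
   = 0.026 + 0.2000 + 0.0142
   = 0.2402


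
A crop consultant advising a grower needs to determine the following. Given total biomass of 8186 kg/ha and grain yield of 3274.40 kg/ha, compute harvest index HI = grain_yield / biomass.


HI = grain_yield / biomass
   = 3274.40 / 8186
   = 0.40


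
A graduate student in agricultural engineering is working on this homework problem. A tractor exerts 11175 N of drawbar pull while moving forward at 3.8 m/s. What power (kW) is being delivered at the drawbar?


P = F * v / 1000
  = 11175 * 3.8 / 1000
  = 42465 / 1000
  = 42.47 kW


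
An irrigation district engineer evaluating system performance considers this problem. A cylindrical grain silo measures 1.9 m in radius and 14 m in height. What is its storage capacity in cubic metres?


V = pi * r^2 * h
  = pi * 1.9^2 * 14
  = pi * 3.61 * 14
  = 158.78 m^3


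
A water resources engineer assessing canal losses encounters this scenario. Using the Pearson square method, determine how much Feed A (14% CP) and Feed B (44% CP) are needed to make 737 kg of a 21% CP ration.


parts_A = CP_b - target = 44 - 21 = 23
parts_B = target - CP_a = 21 - 14 = 7
total_parts = 23 + 7 = 30
Feed A = 737 * 23 / 30 = 565.03 kg
Feed B = 737 * 7 / 30 = 171.97 kg

565.03 kg


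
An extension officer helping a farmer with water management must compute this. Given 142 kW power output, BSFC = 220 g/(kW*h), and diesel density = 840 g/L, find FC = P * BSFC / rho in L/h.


FC = P * BSFC / rho_fuel
   = 142 * 220 / 840
   = 31240 / 840
   = 37.19 L/h


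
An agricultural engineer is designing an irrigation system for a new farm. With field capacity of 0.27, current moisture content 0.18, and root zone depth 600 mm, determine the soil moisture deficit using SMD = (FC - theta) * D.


SMD = (FC - theta) * D
    = (0.27 - 0.18) * 600
    = 0.090 * 600
    = 54 mm


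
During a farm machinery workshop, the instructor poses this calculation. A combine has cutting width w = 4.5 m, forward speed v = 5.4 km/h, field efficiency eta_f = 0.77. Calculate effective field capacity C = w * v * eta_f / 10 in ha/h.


C = w * v * eta_f / 10
  = 4.5 * 5.4 * 0.77 / 10
  = 18.71 / 10
  = 1.87 ha/h


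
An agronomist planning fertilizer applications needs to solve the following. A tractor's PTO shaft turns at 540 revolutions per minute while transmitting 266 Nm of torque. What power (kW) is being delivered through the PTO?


P = 2*pi*n*T / 60000
  = 2*pi * 540 * 266 / 60000
  = 902516.74 / 60000
  = 15.04 kW


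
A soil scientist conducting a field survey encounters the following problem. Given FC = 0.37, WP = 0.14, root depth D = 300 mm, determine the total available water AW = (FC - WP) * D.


AW = (FC - WP) * D
   = (0.37 - 0.14) * 300
   = 0.23 * 300
   = 69 mm


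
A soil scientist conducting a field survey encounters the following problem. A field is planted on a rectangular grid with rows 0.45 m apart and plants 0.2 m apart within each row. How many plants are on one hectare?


D = 10000 / (row_sp * plant_sp)
  = 10000 / (0.45 * 0.2)
  = 10000 / 0.0900
  = 111111.11 plants/ha


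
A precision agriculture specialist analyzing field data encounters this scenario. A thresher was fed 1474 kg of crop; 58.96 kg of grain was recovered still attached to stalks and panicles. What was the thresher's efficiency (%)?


eta = (total - unthreshed) / total * 100
    = (1474 - 58.96) / 1474 * 100
    = 1415.04 / 1474 * 100
    = 96%


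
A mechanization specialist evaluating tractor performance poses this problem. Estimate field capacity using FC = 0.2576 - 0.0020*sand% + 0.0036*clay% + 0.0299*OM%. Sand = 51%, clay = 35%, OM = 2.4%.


FC = 0.2576 - 0.0020*51 + 0.0036*35 + 0.0299*2.4
   = 0.2576 - 0.1020 + 0.1260 + 0.0718
   = 0.3534


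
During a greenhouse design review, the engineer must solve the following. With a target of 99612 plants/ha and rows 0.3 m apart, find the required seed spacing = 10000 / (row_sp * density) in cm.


spacing = 10000 / (row_sp * density)
        = 10000 / (0.3 * 99612)
        = 10000 / 29883.60
        = 0.33463 m = 33.46 cm


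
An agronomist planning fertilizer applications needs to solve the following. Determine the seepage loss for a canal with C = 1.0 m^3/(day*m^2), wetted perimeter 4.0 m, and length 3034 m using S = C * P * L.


S = C * P * L
  = 1.0 * 4.0 * 3034
  = 12136 m^3/day


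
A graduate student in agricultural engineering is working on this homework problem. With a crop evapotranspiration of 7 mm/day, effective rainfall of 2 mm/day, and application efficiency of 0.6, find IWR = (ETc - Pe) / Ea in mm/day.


IWR = (ETc - Pe) / Ea
    = (7 - 2) / 0.6
    = 5 / 0.6
    = 8.33 mm/day


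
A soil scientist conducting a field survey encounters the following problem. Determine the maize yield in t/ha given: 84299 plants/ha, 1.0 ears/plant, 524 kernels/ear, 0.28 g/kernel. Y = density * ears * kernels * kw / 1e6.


Y = density * ears * kernels * kw
  = 84299 * 1.0 * 524 * 0.28 g/ha
  = 12368349.28 g/ha
  = 12368.35 kg/ha = 12.37 t/ha


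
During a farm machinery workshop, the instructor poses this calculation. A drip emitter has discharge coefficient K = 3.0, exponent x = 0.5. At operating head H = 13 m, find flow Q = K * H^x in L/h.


Q = K * H^x
  = 3.0 * 13^0.5
  = 3.0 * 3.6056
  = 10.82 L/h


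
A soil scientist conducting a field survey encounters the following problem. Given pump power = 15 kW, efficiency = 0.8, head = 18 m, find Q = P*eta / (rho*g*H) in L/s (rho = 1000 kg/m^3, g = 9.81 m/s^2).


Q = (P * 1000 * eta) / (rho * g * H)
  = (15 * 1000 * 0.8) / (1000 * 9.81 * 18)
  = 12000 / 176580
  = 0.06796 m^3/s = 67.96 L/s


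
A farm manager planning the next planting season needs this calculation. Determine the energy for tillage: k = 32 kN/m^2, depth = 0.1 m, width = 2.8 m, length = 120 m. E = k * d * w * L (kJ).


E = k * d * w * L
  = 32 * 0.1 * 2.8 * 120
  = 1075.20 kJ


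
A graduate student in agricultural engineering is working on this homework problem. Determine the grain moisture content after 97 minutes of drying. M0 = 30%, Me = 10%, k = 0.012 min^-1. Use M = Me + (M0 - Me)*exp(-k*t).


M = Me + (M0 - Me) * e^(-k*t)
  = 10 + (30 - 10) * e^(-0.012*97)
  = 10 + 20 * e^(-1.164)
  = 10 + 20 * 0.31223
  = 10 + 6.2447
  = 16.24%


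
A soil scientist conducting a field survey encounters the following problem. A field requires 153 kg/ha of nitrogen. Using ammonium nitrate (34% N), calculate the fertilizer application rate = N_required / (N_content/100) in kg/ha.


Rate = N_required / (N_content / 100)
     = 153 / (34 / 100)
     = 153 / 0.34
     = 450 kg/ha


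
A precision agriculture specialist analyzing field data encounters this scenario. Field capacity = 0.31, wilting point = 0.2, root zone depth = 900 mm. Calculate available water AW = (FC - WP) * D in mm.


AW = (FC - WP) * D
   = (0.31 - 0.2) * 900
   = 0.11 * 900
   = 99 mm


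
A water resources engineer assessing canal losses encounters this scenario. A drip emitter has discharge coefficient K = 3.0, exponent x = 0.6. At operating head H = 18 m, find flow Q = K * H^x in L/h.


Q = K * H^x
  = 3.0 * 18^0.6
  = 3.0 * 5.6645
  = 16.99 L/h


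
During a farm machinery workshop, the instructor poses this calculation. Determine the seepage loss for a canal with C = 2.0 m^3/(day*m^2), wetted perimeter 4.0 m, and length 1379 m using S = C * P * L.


S = C * P * L
  = 2.0 * 4.0 * 1379
  = 11032 m^3/day


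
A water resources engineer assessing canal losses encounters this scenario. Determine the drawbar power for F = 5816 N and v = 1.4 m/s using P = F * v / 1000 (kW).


P = F * v / 1000
  = 5816 * 1.4 / 1000
  = 8142.40 / 1000
  = 8.14 kW


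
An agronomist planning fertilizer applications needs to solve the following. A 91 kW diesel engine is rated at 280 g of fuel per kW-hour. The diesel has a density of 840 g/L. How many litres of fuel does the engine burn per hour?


FC = P * BSFC / rho_fuel
   = 91 * 280 / 840
   = 25480 / 840
   = 30.33 L/h


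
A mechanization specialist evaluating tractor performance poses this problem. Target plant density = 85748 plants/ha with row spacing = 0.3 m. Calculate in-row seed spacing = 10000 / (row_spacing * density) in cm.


spacing = 10000 / (row_sp * density)
        = 10000 / (0.3 * 85748)
        = 10000 / 25724.40
        = 0.38874 m = 38.87 cm


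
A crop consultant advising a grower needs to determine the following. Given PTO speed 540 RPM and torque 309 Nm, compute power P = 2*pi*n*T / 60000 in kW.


P = 2*pi*n*T / 60000
  = 2*pi * 540 * 309 / 60000
  = 1048412.30 / 60000
  = 17.47 kW


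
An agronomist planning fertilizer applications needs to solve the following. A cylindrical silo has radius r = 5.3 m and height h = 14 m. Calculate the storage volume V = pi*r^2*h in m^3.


V = pi * r^2 * h
  = pi * 5.3^2 * 14
  = pi * 28.09 * 14
  = 1235.46 m^3


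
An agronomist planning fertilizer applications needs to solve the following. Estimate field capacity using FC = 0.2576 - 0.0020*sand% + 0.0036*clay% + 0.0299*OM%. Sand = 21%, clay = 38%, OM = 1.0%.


FC = 0.2576 - 0.0020*21 + 0.0036*38 + 0.0299*1.0
   = 0.2576 - 0.0420 + 0.1368 + 0.0299
   = 0.3823


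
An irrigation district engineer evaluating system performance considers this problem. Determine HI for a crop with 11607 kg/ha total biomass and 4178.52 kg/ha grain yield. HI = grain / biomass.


HI = grain_yield / biomass
   = 4178.52 / 11607
   = 0.36


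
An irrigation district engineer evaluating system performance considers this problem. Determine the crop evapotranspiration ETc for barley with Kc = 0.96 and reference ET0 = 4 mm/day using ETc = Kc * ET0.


ETc = Kc * ET0
    = 0.96 * 4
    = 3.84 mm/day


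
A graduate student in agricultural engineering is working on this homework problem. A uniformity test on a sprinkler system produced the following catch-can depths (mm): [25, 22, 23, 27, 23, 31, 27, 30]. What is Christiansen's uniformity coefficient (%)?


xbar = 208 / 8 = 26
sum|xi - xbar| = 22
CU = 100 * (1 - 22 / (8 * 26))
   = 100 * (1 - 0.1058)
   = 89.42%


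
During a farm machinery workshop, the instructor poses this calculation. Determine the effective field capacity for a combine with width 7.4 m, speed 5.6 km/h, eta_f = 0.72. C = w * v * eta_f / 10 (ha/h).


C = w * v * eta_f / 10
  = 7.4 * 5.6 * 0.72 / 10
  = 29.84 / 10
  = 2.98 ha/h


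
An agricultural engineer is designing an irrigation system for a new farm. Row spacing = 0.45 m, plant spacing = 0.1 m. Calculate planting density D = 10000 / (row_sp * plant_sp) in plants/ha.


D = 10000 / (row_sp * plant_sp)
  = 10000 / (0.45 * 0.1)
  = 10000 / 0.0450
  = 222222.22 plants/ha


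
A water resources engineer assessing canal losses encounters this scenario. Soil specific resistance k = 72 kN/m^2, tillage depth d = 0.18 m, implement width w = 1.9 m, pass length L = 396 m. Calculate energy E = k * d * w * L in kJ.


E = k * d * w * L
  = 72 * 0.18 * 1.9 * 396
  = 9751.10 kJ


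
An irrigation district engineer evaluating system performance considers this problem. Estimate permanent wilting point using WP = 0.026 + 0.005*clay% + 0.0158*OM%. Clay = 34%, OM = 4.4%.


WP = 0.026 + 0.005*34 + 0.0158*4.4
   = 0.026 + 0.1700 + 0.0695
   = 0.2655
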